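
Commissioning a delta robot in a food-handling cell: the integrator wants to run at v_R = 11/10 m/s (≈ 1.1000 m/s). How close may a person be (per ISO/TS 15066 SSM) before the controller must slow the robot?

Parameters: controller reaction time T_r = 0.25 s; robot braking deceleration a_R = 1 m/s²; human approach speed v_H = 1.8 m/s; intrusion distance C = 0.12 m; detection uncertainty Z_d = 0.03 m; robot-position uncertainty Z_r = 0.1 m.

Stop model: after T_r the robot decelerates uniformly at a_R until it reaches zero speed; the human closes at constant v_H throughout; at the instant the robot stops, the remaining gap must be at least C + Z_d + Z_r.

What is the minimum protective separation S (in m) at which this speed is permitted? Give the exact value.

braking lasts T_s = (11/10)/1 = 1.1000 s
robot covers v_R·T_r = 1.1000·0.2500 = 0.2750 m before braking
robot covers 1.1000·1.1000 − ½·1.0000·1.1000² = 0.6050 m while stopping
human over T_r+T_s: 1.8000·(0.2500+1.1000) = 2.4300 m
margins: 0.1200+0.0300+0.1000 = 0.2500 m
S_min ≈ 0.2750+0.6050+2.4300+0.2500  ⇒  S_min = 89/25 m

S_min = 89/25 m = 3.5600 m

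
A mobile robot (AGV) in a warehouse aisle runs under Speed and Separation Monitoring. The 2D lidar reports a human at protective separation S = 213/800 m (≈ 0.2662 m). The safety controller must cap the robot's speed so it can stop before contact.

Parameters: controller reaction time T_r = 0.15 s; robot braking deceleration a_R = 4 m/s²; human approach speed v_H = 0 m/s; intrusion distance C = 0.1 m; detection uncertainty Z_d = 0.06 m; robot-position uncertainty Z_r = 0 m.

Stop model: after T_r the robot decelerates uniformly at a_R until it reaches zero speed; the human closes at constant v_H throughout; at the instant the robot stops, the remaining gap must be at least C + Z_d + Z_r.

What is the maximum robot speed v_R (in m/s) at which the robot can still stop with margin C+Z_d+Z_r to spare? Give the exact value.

v_R_max = 1/2 m/s = 0.5000 m/s

at the boundary: (1/8)·v² + (3/20)·v + (-17/160) = 0
  disc = (3/20)² − 4·(1/8)·(-17/160) = 121/1600 ; √disc = 11/40
  v_R = (−(3/20) + 11/40) / (2·(1/8)) = 1/2 m/s
check:
stop time T_s = (1/2)/4 = 0.1250 s
robot in T_r: 0.5000·0.1500 = 0.0750 m
robot covers 0.5000·0.1250 − ½·4.0000·0.1250² = 0.0312 m while stopping
human closes 0.0000·0.2750 = 0.0000 m
C+Z_d+Z_r = 0.1000+0.0600+0.0000 = 0.1600 m
sum ≈ 0.0750+0.0312+0.0000+0.1600 ≈ 0.2662 m = S ✓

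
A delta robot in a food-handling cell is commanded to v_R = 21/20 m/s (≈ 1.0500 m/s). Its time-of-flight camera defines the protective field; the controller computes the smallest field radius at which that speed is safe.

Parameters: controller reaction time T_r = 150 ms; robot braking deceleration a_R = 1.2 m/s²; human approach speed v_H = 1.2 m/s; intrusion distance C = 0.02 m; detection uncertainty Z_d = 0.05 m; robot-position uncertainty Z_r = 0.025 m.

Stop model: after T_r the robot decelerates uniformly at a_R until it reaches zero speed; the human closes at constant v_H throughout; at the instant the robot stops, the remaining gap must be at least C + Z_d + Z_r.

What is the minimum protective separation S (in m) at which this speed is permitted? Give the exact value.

S_min = 3107/1600 m = 1.9419 m

braking lasts T_s = (21/20)/(6/5) = 0.8750 s
robot in T_r: 1.0500·0.1500 = 0.1575 m
robot under decel: 1.0500²/(2·1.2000) = 0.4594 m
person approaches 1.2000·(0.1500+0.8750) = 1.2300 m
C+Z_d+Z_r = 0.0200+0.0500+0.0250 = 0.0950 m
S_min ≈ 0.1575+0.4594+1.2300+0.0950  ⇒  S_min = 3107/1600 m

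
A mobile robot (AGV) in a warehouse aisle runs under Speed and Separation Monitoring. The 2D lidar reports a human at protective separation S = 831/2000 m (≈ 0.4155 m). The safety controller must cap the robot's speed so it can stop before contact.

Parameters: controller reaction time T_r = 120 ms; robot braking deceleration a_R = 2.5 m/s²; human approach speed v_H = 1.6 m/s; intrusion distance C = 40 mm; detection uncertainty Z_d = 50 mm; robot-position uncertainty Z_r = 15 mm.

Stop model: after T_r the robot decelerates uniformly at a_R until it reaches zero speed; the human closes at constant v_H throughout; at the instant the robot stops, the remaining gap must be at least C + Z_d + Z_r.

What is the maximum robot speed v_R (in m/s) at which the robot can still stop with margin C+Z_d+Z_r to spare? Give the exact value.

v_R_max = 3/20 m/s = 0.1500 m/s

at the boundary: (1/5)·v² + (19/25)·v + (-237/2000) = 0
  disc = (19/25)² − 4·(1/5)·(-237/2000) = 1681/2500 ; √disc = 41/50
  v_R = (−(19/25) + 41/50) / (2·(1/5)) = 3/20 m/s
check:
stop time T_s = (3/20)/(5/2) = 0.0600 s
reaction-phase robot travel = 0.1500·0.1200 = 0.0180 m
robot under decel: 0.1500²/(2·2.5000) = 0.0045 m
human over T_r+T_s: 1.6000·(0.1200+0.0600) = 0.2880 m
residual clearance needed = 0.0400+0.0500+0.0150 = 0.1050 m
sum ≈ 0.0180+0.0045+0.2880+0.1050 ≈ 0.4155 m = S ✓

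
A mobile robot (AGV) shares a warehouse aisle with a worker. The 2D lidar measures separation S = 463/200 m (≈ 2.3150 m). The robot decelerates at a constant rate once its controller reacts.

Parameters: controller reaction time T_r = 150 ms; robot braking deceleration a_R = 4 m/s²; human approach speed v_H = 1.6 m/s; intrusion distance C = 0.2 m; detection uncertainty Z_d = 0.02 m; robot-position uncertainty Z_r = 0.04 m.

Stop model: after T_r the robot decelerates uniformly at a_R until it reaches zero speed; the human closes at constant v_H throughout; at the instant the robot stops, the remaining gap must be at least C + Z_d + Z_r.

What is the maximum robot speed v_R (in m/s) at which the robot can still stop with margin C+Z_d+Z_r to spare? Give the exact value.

v_R_max = 11/5 m/s = 2.2000 m/s

quadratic (1/8)·v² + (11/20)·v + (-363/200) = 0
  disc = (11/20)² − 4·(1/8)·(-363/200) = 121/100 ; √disc = 11/10
  v_R = (−(11/20) + 11/10) / (2·(1/8)) = 11/5 m/s
check:
braking lasts T_s = (11/5)/4 = 0.5500 s
robot in T_r: 2.2000·0.1500 = 0.3300 m
robot covers 2.2000·0.5500 − ½·4.0000·0.5500² = 0.6050 m while stopping
human over T_r+T_s: 1.6000·(0.1500+0.5500) = 1.1200 m
residual clearance needed = 0.2000+0.0200+0.0400 = 0.2600 m
sum ≈ 0.3300+0.6050+1.1200+0.2600 ≈ 2.3150 m = S ✓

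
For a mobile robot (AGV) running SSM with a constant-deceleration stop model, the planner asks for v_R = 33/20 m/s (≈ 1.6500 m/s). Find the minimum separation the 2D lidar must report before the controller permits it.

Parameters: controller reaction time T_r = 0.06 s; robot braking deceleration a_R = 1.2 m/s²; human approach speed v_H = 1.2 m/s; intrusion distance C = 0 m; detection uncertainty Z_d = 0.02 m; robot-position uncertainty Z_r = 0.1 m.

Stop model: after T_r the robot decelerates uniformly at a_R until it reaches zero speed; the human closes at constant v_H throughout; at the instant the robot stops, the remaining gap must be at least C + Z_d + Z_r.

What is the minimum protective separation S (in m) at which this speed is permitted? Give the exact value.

braking lasts T_s = (33/20)/(6/5) = 1.3750 s
reaction-phase robot travel = 1.6500·0.0600 = 0.0990 m
braking distance = 1.6500²/(2·1.2000) = 1.1344 m
human over T_r+T_s: 1.2000·(0.0600+1.3750) = 1.7220 m
margins: 0.0000+0.0200+0.1000 = 0.1200 m
S_min ≈ 0.0990+1.1344+1.7220+0.1200  ⇒  S_min = 24603/8000 m

S_min = 24603/8000 m = 3.0754 m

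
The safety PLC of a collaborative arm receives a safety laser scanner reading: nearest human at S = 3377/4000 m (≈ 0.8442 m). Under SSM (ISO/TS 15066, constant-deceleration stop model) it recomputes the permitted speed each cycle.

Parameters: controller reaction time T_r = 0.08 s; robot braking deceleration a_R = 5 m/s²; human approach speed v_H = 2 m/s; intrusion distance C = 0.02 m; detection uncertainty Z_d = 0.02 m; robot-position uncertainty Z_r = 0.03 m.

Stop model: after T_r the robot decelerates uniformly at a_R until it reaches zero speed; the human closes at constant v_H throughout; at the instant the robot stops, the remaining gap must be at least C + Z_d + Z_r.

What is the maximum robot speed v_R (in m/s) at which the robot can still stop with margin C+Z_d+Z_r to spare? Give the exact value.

v_R_max = 21/20 m/s = 1.0500 m/s

at the boundary: (1/10)·v² + (12/25)·v + (-2457/4000) = 0
  disc = (12/25)² − 4·(1/10)·(-2457/4000) = 4761/10000 ; √disc = 69/100
  v_R = (−(12/25) + 69/100) / (2·(1/10)) = 21/20 m/s
check:
T_s = v_R/a_R = (21/20)/5 = 0.2100 s
robot covers v_R·T_r = 1.0500·0.0800 = 0.0840 m before braking
robot covers 1.0500·0.2100 − ½·5.0000·0.2100² = 0.1103 m while stopping
human closes 2.0000·0.2900 = 0.5800 m
residual clearance needed = 0.0200+0.0200+0.0300 = 0.0700 m
sum ≈ 0.0840+0.1103+0.5800+0.0700 ≈ 0.8442 m = S ✓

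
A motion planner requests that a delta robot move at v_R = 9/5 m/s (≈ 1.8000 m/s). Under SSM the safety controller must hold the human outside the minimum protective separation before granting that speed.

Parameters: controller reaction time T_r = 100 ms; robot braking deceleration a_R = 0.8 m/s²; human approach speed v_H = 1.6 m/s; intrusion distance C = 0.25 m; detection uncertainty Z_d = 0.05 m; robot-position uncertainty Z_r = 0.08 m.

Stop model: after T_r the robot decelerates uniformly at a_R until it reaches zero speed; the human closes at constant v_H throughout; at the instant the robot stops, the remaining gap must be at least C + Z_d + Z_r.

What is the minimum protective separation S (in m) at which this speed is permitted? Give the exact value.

S_min = 1269/200 m = 6.3450 m

braking lasts T_s = (9/5)/(4/5) = 2.2500 s
robot covers v_R·T_r = 1.8000·0.1000 = 0.1800 m before braking
robot covers 1.8000·2.2500 − ½·0.8000·2.2500² = 2.0250 m while stopping
human over T_r+T_s: 1.6000·(0.1000+2.2500) = 3.7600 m
C+Z_d+Z_r = 0.2500+0.0500+0.0800 = 0.3800 m
S_min ≈ 0.1800+2.0250+3.7600+0.3800  ⇒  S_min = 1269/200 m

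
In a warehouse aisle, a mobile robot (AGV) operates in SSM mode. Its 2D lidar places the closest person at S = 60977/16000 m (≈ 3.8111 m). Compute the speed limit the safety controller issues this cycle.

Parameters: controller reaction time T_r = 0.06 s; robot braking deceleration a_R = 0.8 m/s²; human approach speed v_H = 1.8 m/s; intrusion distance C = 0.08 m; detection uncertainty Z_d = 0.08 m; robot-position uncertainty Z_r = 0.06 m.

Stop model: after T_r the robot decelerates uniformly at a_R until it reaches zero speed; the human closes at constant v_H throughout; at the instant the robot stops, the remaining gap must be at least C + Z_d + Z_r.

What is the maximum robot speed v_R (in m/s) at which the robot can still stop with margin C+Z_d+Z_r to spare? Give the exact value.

v_R_max = 23/20 m/s = 1.1500 m/s

quadratic (5/8)·v² + (231/100)·v + (-55729/16000) = 0
  disc = (231/100)² − 4·(5/8)·(-55729/16000) = 2247001/160000 ; √disc = 1499/400
  v_R = (−(231/100) + 1499/400) / (2·(5/8)) = 23/20 m/s
check:
T_s = v_R/a_R = (23/20)/(4/5) = 1.4375 s
robot in T_r: 1.1500·0.0600 = 0.0690 m
robot covers 1.1500·1.4375 − ½·0.8000·1.4375² = 0.8266 m while stopping
human closes 1.8000·1.4975 = 2.6955 m
C+Z_d+Z_r = 0.0800+0.0800+0.0600 = 0.2200 m
sum ≈ 0.0690+0.8266+2.6955+0.2200 ≈ 3.8111 m = S ✓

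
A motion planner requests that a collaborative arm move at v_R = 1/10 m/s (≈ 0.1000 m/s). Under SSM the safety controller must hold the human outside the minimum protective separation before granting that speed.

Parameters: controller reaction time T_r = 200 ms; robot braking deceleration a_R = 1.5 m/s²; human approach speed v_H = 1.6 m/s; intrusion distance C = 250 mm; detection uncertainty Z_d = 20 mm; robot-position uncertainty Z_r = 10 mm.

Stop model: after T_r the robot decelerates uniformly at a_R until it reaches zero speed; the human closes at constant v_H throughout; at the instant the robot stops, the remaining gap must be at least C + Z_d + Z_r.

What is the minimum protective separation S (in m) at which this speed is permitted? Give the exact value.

S_min = 73/100 m = 0.7300 m

stop time T_s = (1/10)/(3/2) = 0.0667 s
robot covers v_R·T_r = 0.1000·0.2000 = 0.0200 m before braking
braking distance = 0.1000²/(2·1.5000) = 0.0033 m
person approaches 1.6000·(0.2000+0.0667) = 0.4267 m
residual clearance needed = 0.2500+0.0200+0.0100 = 0.2800 m
S_min ≈ 0.0200+0.0033+0.4267+0.2800  ⇒  S_min = 73/100 m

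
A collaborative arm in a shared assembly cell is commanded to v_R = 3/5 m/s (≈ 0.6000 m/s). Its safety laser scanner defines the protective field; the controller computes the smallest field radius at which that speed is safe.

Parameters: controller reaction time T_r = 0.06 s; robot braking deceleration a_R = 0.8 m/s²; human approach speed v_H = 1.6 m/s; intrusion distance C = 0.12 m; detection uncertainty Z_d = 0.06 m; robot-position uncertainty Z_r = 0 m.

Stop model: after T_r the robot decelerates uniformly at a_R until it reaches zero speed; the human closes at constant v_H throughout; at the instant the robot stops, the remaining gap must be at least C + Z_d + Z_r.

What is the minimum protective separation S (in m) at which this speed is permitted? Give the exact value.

braking lasts T_s = (3/5)/(4/5) = 0.7500 s
reaction-phase robot travel = 0.6000·0.0600 = 0.0360 m
braking distance = 0.6000²/(2·0.8000) = 0.2250 m
human closes 1.6000·0.8100 = 1.2960 m
C+Z_d+Z_r = 0.1200+0.0600+0.0000 = 0.1800 m
S_min ≈ 0.0360+0.2250+1.2960+0.1800  ⇒  S_min = 1737/1000 m

S_min = 1737/1000 m = 1.7370 m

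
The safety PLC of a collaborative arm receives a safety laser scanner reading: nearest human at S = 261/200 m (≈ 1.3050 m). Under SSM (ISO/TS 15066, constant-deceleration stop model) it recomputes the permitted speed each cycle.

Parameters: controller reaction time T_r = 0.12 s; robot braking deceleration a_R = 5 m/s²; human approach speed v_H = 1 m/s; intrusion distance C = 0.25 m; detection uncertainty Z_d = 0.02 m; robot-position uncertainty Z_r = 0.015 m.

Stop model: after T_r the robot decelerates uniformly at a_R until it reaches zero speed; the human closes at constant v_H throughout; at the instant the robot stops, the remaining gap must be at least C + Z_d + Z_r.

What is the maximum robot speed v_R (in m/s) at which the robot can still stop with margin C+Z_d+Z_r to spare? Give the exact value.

collect terms ⇒ (1/10)·v_R² + (8/25)·v_R + (-9/10) = 0
  disc = (8/25)² − 4·(1/10)·(-9/10) = 289/625 ; √disc = 17/25
  v_R = (−(8/25) + 17/25) / (2·(1/10)) = 9/5 m/s
check:
braking lasts T_s = (9/5)/5 = 0.3600 s
robot in T_r: 1.8000·0.1200 = 0.2160 m
robot under decel: 1.8000²/(2·5.0000) = 0.3240 m
human closes 1.0000·0.4800 = 0.4800 m
residual clearance needed = 0.2500+0.0200+0.0150 = 0.2850 m
sum ≈ 0.2160+0.3240+0.4800+0.2850 ≈ 1.3050 m = S ✓

v_R_max = 9/5 m/s = 1.8000 m/s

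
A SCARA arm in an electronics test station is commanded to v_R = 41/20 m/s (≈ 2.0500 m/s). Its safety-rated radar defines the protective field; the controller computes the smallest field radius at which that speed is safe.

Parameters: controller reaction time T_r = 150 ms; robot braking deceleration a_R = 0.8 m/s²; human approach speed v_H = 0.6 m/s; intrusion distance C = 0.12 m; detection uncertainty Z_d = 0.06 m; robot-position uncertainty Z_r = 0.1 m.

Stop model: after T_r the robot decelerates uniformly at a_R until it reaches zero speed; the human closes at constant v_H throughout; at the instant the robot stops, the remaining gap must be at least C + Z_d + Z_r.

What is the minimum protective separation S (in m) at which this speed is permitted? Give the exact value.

S_min = 15493/3200 m = 4.8416 m

T_s = v_R/a_R = (41/20)/(4/5) = 2.5625 s
reaction-phase robot travel = 2.0500·0.1500 = 0.3075 m
braking distance = 2.0500²/(2·0.8000) = 2.6266 m
person approaches 0.6000·(0.1500+2.5625) = 1.6275 m
residual clearance needed = 0.1200+0.0600+0.1000 = 0.2800 m
S_min ≈ 0.3075+2.6266+1.6275+0.2800  ⇒  S_min = 15493/3200 m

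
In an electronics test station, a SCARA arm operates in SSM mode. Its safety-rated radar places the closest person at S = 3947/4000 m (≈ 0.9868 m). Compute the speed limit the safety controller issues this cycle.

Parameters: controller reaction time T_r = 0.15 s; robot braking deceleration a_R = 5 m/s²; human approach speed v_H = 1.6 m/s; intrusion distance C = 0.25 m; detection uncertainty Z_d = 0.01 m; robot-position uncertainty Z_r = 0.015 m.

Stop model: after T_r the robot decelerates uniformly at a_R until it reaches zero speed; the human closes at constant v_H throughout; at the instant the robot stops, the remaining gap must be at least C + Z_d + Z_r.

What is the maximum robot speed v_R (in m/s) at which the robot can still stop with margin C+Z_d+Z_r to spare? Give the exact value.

v_R_max = 17/20 m/s = 0.8500 m/s

collect terms ⇒ (1/10)·v_R² + (47/100)·v_R + (-1887/4000) = 0
  disc = (47/100)² − 4·(1/10)·(-1887/4000) = 256/625 ; √disc = 16/25
  v_R = (−(47/100) + 16/25) / (2·(1/10)) = 17/20 m/s
check:
braking lasts T_s = (17/20)/5 = 0.1700 s
robot in T_r: 0.8500·0.1500 = 0.1275 m
robot covers 0.8500·0.1700 − ½·5.0000·0.1700² = 0.0722 m while stopping
human over T_r+T_s: 1.6000·(0.1500+0.1700) = 0.5120 m
C+Z_d+Z_r = 0.2500+0.0100+0.0150 = 0.2750 m
sum ≈ 0.1275+0.0722+0.5120+0.2750 ≈ 0.9868 m = S ✓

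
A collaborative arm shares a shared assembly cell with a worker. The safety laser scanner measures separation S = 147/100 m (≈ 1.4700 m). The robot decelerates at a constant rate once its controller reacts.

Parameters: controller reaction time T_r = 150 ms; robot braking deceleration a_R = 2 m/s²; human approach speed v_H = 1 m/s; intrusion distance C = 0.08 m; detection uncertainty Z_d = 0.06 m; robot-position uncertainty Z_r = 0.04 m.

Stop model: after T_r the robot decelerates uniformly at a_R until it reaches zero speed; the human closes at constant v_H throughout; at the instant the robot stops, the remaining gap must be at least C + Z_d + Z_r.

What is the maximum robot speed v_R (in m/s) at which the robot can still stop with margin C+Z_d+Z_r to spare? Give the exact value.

v_R_max = 6/5 m/s = 1.2000 m/s

at the boundary: (1/4)·v² + (13/20)·v + (-57/50) = 0
  disc = (13/20)² − 4·(1/4)·(-57/50) = 25/16 ; √disc = 5/4
  v_R = (−(13/20) + 5/4) / (2·(1/4)) = 6/5 m/s
check:
T_s = v_R/a_R = (6/5)/2 = 0.6000 s
robot in T_r: 1.2000·0.1500 = 0.1800 m
braking distance = 1.2000²/(2·2.0000) = 0.3600 m
human over T_r+T_s: 1.0000·(0.1500+0.6000) = 0.7500 m
margins: 0.0800+0.0600+0.0400 = 0.1800 m
sum ≈ 0.1800+0.3600+0.7500+0.1800 ≈ 1.4700 m = S ✓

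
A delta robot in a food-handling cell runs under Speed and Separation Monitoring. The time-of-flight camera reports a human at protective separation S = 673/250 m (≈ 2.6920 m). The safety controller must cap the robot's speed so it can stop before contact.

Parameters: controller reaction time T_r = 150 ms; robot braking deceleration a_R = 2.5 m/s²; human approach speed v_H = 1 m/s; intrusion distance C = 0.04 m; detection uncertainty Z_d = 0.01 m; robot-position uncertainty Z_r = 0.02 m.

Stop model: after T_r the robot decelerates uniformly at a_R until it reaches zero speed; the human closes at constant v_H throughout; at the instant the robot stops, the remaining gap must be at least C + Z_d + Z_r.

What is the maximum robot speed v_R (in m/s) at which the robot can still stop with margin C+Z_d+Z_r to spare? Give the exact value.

v_R_max = 12/5 m/s = 2.4000 m/s

quadratic (1/5)·v² + (11/20)·v + (-309/125) = 0
  disc = (11/20)² − 4·(1/5)·(-309/125) = 22801/10000 ; √disc = 151/100
  v_R = (−(11/20) + 151/100) / (2·(1/5)) = 12/5 m/s
check:
stop time T_s = (12/5)/(5/2) = 0.9600 s
robot in T_r: 2.4000·0.1500 = 0.3600 m
braking distance = 2.4000²/(2·2.5000) = 1.1520 m
human over T_r+T_s: 1.0000·(0.1500+0.9600) = 1.1100 m
residual clearance needed = 0.0400+0.0100+0.0200 = 0.0700 m
sum ≈ 0.3600+1.1520+1.1100+0.0700 ≈ 2.6920 m = S ✓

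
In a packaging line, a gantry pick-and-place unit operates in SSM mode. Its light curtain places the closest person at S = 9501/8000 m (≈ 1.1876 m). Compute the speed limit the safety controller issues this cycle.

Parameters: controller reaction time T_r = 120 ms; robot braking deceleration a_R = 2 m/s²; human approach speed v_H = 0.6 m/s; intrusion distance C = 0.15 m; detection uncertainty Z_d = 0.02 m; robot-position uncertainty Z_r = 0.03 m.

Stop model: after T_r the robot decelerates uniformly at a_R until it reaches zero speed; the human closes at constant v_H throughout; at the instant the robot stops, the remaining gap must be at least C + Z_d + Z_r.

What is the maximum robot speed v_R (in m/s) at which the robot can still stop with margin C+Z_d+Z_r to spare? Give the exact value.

v_R_max = 5/4 m/s = 1.2500 m/s

at the boundary: (1/4)·v² + (21/50)·v + (-293/320) = 0
  disc = (21/50)² − 4·(1/4)·(-293/320) = 43681/40000 ; √disc = 209/200
  v_R = (−(21/50) + 209/200) / (2·(1/4)) = 5/4 m/s
check:
stop time T_s = (5/4)/2 = 0.6250 s
reaction-phase robot travel = 1.2500·0.1200 = 0.1500 m
robot under decel: 1.2500²/(2·2.0000) = 0.3906 m
human closes 0.6000·0.7450 = 0.4470 m
margins: 0.1500+0.0200+0.0300 = 0.2000 m
sum ≈ 0.1500+0.3906+0.4470+0.2000 ≈ 1.1876 m = S ✓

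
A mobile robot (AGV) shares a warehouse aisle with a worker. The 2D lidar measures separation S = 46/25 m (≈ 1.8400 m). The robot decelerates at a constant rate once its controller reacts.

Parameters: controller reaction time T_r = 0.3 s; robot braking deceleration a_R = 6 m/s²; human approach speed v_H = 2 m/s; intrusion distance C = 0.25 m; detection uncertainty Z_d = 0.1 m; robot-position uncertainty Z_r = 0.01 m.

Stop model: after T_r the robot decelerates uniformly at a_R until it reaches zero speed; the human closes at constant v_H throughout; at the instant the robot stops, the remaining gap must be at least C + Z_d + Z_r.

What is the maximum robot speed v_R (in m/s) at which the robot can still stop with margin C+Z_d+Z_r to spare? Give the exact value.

collect terms ⇒ (1/12)·v_R² + (19/30)·v_R + (-22/25) = 0
  disc = (19/30)² − 4·(1/12)·(-22/25) = 25/36 ; √disc = 5/6
  v_R = (−(19/30) + 5/6) / (2·(1/12)) = 6/5 m/s
check:
T_s = v_R/a_R = (6/5)/6 = 0.2000 s
robot in T_r: 1.2000·0.3000 = 0.3600 m
robot covers 1.2000·0.2000 − ½·6.0000·0.2000² = 0.1200 m while stopping
human over T_r+T_s: 2.0000·(0.3000+0.2000) = 1.0000 m
C+Z_d+Z_r = 0.2500+0.1000+0.0100 = 0.3600 m
sum ≈ 0.3600+0.1200+1.0000+0.3600 ≈ 1.8400 m = S ✓

v_R_max = 6/5 m/s = 1.2000 m/s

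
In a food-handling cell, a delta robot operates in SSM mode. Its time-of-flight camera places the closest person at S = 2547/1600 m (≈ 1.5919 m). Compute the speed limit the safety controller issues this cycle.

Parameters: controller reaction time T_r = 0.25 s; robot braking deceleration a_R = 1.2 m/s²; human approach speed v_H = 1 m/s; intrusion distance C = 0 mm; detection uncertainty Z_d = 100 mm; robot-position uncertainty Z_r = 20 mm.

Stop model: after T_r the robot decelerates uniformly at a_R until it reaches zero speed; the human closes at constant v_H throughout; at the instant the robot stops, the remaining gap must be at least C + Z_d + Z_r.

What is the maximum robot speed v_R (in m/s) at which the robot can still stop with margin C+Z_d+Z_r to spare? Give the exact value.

quadratic (5/12)·v² + (13/12)·v + (-391/320) = 0
  disc = (13/12)² − 4·(5/12)·(-391/320) = 1849/576 ; √disc = 43/24
  v_R = (−(13/12) + 43/24) / (2·(5/12)) = 17/20 m/s
check:
stop time T_s = (17/20)/(6/5) = 0.7083 s
robot in T_r: 0.8500·0.2500 = 0.2125 m
braking distance = 0.8500²/(2·1.2000) = 0.3010 m
person approaches 1.0000·(0.2500+0.7083) = 0.9583 m
margins: 0.0000+0.1000+0.0200 = 0.1200 m
sum ≈ 0.2125+0.3010+0.9583+0.1200 ≈ 1.5919 m = S ✓

v_R_max = 17/20 m/s = 0.8500 m/s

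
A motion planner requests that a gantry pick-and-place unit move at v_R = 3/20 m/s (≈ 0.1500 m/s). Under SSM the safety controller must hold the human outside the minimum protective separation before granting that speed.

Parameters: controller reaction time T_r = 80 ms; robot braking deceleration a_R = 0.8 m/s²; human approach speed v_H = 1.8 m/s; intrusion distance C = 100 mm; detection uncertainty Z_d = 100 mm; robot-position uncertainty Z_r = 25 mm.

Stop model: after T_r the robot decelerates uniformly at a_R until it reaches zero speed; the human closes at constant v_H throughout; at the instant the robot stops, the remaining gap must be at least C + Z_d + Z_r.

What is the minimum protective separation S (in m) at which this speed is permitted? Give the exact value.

S_min = 11721/16000 m = 0.7326 m

braking lasts T_s = (3/20)/(4/5) = 0.1875 s
robot in T_r: 0.1500·0.0800 = 0.0120 m
robot under decel: 0.1500²/(2·0.8000) = 0.0141 m
person approaches 1.8000·(0.0800+0.1875) = 0.4815 m
C+Z_d+Z_r = 0.1000+0.1000+0.0250 = 0.2250 m
S_min ≈ 0.0120+0.0141+0.4815+0.2250  ⇒  S_min = 11721/16000 m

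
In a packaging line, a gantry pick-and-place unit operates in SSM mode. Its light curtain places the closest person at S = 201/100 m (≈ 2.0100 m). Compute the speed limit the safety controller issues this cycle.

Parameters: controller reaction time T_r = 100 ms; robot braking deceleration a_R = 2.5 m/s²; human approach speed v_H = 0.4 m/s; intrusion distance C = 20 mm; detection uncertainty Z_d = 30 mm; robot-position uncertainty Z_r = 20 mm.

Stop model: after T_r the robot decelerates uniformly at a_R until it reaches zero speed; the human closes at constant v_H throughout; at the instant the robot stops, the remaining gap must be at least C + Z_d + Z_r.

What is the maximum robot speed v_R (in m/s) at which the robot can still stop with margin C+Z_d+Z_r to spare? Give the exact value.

v_R_max = 5/2 m/s = 2.5000 m/s

collect terms ⇒ (1/5)·v_R² + (13/50)·v_R + (-19/10) = 0
  disc = (13/50)² − 4·(1/5)·(-19/10) = 3969/2500 ; √disc = 63/50
  v_R = (−(13/50) + 63/50) / (2·(1/5)) = 5/2 m/s
check:
stop time T_s = (5/2)/(5/2) = 1.0000 s
reaction-phase robot travel = 2.5000·0.1000 = 0.2500 m
robot under decel: 2.5000²/(2·2.5000) = 1.2500 m
human over T_r+T_s: 0.4000·(0.1000+1.0000) = 0.4400 m
margins: 0.0200+0.0300+0.0200 = 0.0700 m
sum ≈ 0.2500+1.2500+0.4400+0.0700 ≈ 2.0100 m = S ✓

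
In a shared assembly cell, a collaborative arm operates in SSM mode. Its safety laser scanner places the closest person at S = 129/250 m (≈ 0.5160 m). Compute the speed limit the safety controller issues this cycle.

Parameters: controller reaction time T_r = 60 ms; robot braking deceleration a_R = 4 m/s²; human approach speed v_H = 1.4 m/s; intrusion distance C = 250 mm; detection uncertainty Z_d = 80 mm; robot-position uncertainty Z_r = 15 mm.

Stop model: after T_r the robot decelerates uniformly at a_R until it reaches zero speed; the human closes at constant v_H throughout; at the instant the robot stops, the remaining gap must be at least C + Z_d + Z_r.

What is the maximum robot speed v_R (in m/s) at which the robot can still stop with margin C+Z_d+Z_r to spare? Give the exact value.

quadratic (1/8)·v² + (41/100)·v + (-87/1000) = 0
  disc = (41/100)² − 4·(1/8)·(-87/1000) = 529/2500 ; √disc = 23/50
  v_R = (−(41/100) + 23/50) / (2·(1/8)) = 1/5 m/s
check:
stop time T_s = (1/5)/4 = 0.0500 s
robot in T_r: 0.2000·0.0600 = 0.0120 m
robot under decel: 0.2000²/(2·4.0000) = 0.0050 m
person approaches 1.4000·(0.0600+0.0500) = 0.1540 m
residual clearance needed = 0.2500+0.0800+0.0150 = 0.3450 m
sum ≈ 0.0120+0.0050+0.1540+0.3450 ≈ 0.5160 m = S ✓

v_R_max = 1/5 m/s = 0.2000 m/s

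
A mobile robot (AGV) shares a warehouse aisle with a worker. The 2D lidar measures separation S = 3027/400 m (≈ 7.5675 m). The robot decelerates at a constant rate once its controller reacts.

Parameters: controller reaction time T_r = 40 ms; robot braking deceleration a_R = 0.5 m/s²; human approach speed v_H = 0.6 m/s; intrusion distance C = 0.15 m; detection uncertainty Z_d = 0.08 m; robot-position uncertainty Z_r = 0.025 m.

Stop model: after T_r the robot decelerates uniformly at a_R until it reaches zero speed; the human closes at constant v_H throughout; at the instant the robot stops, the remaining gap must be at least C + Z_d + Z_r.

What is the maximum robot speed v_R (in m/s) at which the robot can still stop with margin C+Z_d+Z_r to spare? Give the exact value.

collect terms ⇒ (1)·v_R² + (31/25)·v_R + (-14577/2000) = 0
  disc = (31/25)² − 4·(1)·(-14577/2000) = 76729/2500 ; √disc = 277/50
  v_R = (−(31/25) + 277/50) / (2·(1)) = 43/20 m/s
check:
T_s = v_R/a_R = (43/20)/(1/2) = 4.3000 s
reaction-phase robot travel = 2.1500·0.0400 = 0.0860 m
robot covers 2.1500·4.3000 − ½·0.5000·4.3000² = 4.6225 m while stopping
human over T_r+T_s: 0.6000·(0.0400+4.3000) = 2.6040 m
margins: 0.1500+0.0800+0.0250 = 0.2550 m
sum ≈ 0.0860+4.6225+2.6040+0.2550 ≈ 7.5675 m = S ✓

v_R_max = 43/20 m/s = 2.1500 m/s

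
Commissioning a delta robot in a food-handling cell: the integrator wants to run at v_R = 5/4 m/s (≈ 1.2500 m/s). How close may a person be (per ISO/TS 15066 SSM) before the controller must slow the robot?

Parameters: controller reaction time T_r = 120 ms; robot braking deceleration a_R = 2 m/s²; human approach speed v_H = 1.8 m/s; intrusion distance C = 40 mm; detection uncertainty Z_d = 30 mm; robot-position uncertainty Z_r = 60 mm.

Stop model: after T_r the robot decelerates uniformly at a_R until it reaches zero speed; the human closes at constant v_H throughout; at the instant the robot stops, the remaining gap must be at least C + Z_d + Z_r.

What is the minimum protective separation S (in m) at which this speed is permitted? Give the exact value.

S_min = 16093/8000 m = 2.0116 m

braking lasts T_s = (5/4)/2 = 0.6250 s
reaction-phase robot travel = 1.2500·0.1200 = 0.1500 m
braking distance = 1.2500²/(2·2.0000) = 0.3906 m
person approaches 1.8000·(0.1200+0.6250) = 1.3410 m
residual clearance needed = 0.0400+0.0300+0.0600 = 0.1300 m
S_min ≈ 0.1500+0.3906+1.3410+0.1300  ⇒  S_min = 16093/8000 m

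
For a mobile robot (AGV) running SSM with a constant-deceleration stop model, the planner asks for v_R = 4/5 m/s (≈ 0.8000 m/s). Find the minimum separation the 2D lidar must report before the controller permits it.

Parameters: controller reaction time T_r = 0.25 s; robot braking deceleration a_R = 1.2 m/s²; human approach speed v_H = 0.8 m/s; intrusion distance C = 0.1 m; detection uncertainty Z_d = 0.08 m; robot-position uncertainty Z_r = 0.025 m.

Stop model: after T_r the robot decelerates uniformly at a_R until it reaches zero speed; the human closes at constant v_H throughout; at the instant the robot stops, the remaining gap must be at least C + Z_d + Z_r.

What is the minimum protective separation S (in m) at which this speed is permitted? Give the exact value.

S_min = 281/200 m = 1.4050 m

stop time T_s = (4/5)/(6/5) = 0.6667 s
robot covers v_R·T_r = 0.8000·0.2500 = 0.2000 m before braking
braking distance = 0.8000²/(2·1.2000) = 0.2667 m
human over T_r+T_s: 0.8000·(0.2500+0.6667) = 0.7333 m
residual clearance needed = 0.1000+0.0800+0.0250 = 0.2050 m
S_min ≈ 0.2000+0.2667+0.7333+0.2050  ⇒  S_min = 281/200 m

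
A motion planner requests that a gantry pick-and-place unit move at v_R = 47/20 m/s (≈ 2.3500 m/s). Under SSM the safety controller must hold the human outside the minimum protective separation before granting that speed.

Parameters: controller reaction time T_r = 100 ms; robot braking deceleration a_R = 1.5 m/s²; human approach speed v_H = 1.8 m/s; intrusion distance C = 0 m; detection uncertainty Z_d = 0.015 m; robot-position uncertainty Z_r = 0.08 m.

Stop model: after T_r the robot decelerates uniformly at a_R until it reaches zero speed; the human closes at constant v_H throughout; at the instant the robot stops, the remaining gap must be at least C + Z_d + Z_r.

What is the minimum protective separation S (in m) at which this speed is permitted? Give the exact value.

braking lasts T_s = (47/20)/(3/2) = 1.5667 s
reaction-phase robot travel = 2.3500·0.1000 = 0.2350 m
robot under decel: 2.3500²/(2·1.5000) = 1.8408 m
human over T_r+T_s: 1.8000·(0.1000+1.5667) = 3.0000 m
residual clearance needed = 0.0000+0.0150+0.0800 = 0.0950 m
S_min ≈ 0.2350+1.8408+3.0000+0.0950  ⇒  S_min = 1241/240 m

S_min = 1241/240 m = 5.1708 m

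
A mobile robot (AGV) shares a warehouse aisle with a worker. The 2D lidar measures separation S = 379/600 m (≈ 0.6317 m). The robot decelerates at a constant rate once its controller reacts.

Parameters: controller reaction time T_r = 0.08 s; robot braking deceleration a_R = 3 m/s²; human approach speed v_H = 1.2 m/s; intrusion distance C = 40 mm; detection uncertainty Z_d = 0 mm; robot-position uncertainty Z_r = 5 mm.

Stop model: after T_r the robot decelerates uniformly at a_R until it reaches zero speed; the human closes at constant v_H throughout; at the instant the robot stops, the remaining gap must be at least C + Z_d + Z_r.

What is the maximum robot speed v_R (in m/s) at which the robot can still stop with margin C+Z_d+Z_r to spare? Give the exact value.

at the boundary: (1/6)·v² + (12/25)·v + (-184/375) = 0
  disc = (12/25)² − 4·(1/6)·(-184/375) = 3136/5625 ; √disc = 56/75
  v_R = (−(12/25) + 56/75) / (2·(1/6)) = 4/5 m/s
check:
braking lasts T_s = (4/5)/3 = 0.2667 s
robot in T_r: 0.8000·0.0800 = 0.0640 m
braking distance = 0.8000²/(2·3.0000) = 0.1067 m
person approaches 1.2000·(0.0800+0.2667) = 0.4160 m
residual clearance needed = 0.0400+0.0000+0.0050 = 0.0450 m
sum ≈ 0.0640+0.1067+0.4160+0.0450 ≈ 0.6317 m = S ✓

v_R_max = 4/5 m/s = 0.8000 m/s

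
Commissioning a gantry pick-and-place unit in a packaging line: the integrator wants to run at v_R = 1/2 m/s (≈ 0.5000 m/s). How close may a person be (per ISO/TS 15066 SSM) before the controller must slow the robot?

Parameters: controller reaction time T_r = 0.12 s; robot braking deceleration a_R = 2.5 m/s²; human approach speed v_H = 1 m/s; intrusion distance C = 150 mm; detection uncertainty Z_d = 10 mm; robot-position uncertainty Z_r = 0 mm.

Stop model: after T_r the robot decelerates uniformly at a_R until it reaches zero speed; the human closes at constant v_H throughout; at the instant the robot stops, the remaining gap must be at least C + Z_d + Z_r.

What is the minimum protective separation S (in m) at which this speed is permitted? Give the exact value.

S_min = 59/100 m = 0.5900 m

braking lasts T_s = (1/2)/(5/2) = 0.2000 s
robot in T_r: 0.5000·0.1200 = 0.0600 m
robot covers 0.5000·0.2000 − ½·2.5000·0.2000² = 0.0500 m while stopping
human over T_r+T_s: 1.0000·(0.1200+0.2000) = 0.3200 m
margins: 0.1500+0.0100+0.0000 = 0.1600 m
S_min ≈ 0.0600+0.0500+0.3200+0.1600  ⇒  S_min = 59/100 m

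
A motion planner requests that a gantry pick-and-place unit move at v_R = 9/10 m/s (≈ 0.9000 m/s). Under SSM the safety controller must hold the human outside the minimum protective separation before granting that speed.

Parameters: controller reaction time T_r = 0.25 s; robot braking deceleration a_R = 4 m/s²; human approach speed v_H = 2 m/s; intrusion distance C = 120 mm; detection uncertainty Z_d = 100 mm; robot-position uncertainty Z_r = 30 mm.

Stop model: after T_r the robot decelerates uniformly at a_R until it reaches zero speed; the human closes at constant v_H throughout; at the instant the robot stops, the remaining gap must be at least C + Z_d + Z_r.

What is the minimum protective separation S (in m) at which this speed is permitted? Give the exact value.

S_min = 1221/800 m = 1.5263 m

stop time T_s = (9/10)/4 = 0.2250 s
robot covers v_R·T_r = 0.9000·0.2500 = 0.2250 m before braking
robot covers 0.9000·0.2250 − ½·4.0000·0.2250² = 0.1013 m while stopping
person approaches 2.0000·(0.2500+0.2250) = 0.9500 m
margins: 0.1200+0.1000+0.0300 = 0.2500 m
S_min ≈ 0.2250+0.1013+0.9500+0.2500  ⇒  S_min = 1221/800 m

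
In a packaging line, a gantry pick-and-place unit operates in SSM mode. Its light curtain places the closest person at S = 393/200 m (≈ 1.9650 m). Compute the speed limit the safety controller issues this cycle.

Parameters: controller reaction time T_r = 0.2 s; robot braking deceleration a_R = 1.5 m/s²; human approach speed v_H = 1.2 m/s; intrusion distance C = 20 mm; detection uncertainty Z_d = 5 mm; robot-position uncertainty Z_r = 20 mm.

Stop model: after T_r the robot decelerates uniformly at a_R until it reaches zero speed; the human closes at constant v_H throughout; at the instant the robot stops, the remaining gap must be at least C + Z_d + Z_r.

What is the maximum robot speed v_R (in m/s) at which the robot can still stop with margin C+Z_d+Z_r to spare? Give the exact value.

quadratic (1/3)·v² + (1)·v + (-42/25) = 0
  disc = (1)² − 4·(1/3)·(-42/25) = 81/25 ; √disc = 9/5
  v_R = (−(1) + 9/5) / (2·(1/3)) = 6/5 m/s
check:
T_s = v_R/a_R = (6/5)/(3/2) = 0.8000 s
robot in T_r: 1.2000·0.2000 = 0.2400 m
braking distance = 1.2000²/(2·1.5000) = 0.4800 m
human closes 1.2000·1.0000 = 1.2000 m
residual clearance needed = 0.0200+0.0050+0.0200 = 0.0450 m
sum ≈ 0.2400+0.4800+1.2000+0.0450 ≈ 1.9650 m = S ✓

v_R_max = 6/5 m/s = 1.2000 m/s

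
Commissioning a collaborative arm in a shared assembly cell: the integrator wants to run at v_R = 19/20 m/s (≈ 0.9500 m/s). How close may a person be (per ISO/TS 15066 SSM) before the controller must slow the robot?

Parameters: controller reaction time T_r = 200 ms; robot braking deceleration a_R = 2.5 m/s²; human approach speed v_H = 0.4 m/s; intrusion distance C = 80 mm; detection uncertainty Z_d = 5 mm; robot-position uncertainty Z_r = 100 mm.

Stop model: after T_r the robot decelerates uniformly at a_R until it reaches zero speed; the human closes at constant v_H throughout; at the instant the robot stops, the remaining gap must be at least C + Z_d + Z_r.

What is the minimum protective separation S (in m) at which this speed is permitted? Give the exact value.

braking lasts T_s = (19/20)/(5/2) = 0.3800 s
robot covers v_R·T_r = 0.9500·0.2000 = 0.1900 m before braking
braking distance = 0.9500²/(2·2.5000) = 0.1805 m
person approaches 0.4000·(0.2000+0.3800) = 0.2320 m
residual clearance needed = 0.0800+0.0050+0.1000 = 0.1850 m
S_min ≈ 0.1900+0.1805+0.2320+0.1850  ⇒  S_min = 63/80 m

S_min = 63/80 m = 0.7875 m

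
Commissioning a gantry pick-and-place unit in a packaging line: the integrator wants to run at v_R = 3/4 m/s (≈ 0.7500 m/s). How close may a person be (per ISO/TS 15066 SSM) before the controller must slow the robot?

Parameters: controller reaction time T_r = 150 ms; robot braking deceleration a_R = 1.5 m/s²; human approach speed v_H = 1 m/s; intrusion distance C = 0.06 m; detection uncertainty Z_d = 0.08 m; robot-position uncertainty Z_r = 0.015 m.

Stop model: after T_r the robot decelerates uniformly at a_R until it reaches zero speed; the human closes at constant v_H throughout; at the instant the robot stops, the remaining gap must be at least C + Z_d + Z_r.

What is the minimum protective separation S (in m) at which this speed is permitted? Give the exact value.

T_s = v_R/a_R = (3/4)/(3/2) = 0.5000 s
reaction-phase robot travel = 0.7500·0.1500 = 0.1125 m
braking distance = 0.7500²/(2·1.5000) = 0.1875 m
person approaches 1.0000·(0.1500+0.5000) = 0.6500 m
C+Z_d+Z_r = 0.0600+0.0800+0.0150 = 0.1550 m
S_min ≈ 0.1125+0.1875+0.6500+0.1550  ⇒  S_min = 221/200 m

S_min = 221/200 m = 1.1050 m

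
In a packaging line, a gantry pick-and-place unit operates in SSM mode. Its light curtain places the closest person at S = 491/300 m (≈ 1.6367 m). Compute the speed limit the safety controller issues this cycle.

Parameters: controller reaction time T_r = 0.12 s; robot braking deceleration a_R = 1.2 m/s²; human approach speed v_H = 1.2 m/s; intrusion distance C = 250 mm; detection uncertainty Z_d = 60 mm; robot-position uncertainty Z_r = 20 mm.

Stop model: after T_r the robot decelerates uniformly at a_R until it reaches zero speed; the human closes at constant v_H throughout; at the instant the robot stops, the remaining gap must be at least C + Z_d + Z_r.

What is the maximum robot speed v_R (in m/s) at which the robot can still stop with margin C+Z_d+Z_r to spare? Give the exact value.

v_R_max = 4/5 m/s = 0.8000 m/s

collect terms ⇒ (5/12)·v_R² + (28/25)·v_R + (-436/375) = 0
  disc = (28/25)² − 4·(5/12)·(-436/375) = 17956/5625 ; √disc = 134/75
  v_R = (−(28/25) + 134/75) / (2·(5/12)) = 4/5 m/s
check:
stop time T_s = (4/5)/(6/5) = 0.6667 s
robot in T_r: 0.8000·0.1200 = 0.0960 m
braking distance = 0.8000²/(2·1.2000) = 0.2667 m
human over T_r+T_s: 1.2000·(0.1200+0.6667) = 0.9440 m
residual clearance needed = 0.2500+0.0600+0.0200 = 0.3300 m
sum ≈ 0.0960+0.2667+0.9440+0.3300 ≈ 1.6367 m = S ✓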